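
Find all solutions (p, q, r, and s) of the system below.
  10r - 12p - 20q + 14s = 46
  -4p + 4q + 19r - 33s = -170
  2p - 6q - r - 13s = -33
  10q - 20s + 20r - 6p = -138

Row-reduce:
R1 ← R1 / (-12).
R2 ← R2 + 4·R1.
R3 ← R3 − 2·R1.
R4 ← R4 + 6·R1.
R2 ← R2 / (32/3).
R1 ← R1 − 5/3·R2.
R3 ← R3 + 28/3·R2.
R4 ← R4 − 20·R2.
R3 ← R3 / (115/8).
R1 ← R1 + 105/32·R3.
R2 ← R2 − 47/32·R3.
R4 ← R4 + 115/8·R3.
Row 4 reduces to 0 = -1, a contradiction. The system is inconsistent.

no solution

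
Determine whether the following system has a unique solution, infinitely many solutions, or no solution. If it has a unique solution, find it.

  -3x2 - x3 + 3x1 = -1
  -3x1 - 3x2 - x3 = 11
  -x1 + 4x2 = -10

x1 = -2, x2 = -3, x3 = 4

Row-reduce the augmented matrix:
R1 ← R1 / (3).
R2 ← R2 + 3·R1.
R3 ← R3 + 1·R1.
R2 ← R2 / (-6).
R1 ← R1 + 1·R2.
R3 ← R3 − 3·R2.
R3 ← R3 / (-4/3).
R2 ← R2 − 1/3·R3.
Reading off the reduced rows gives x1 = -2, x2 = -3, x3 = 4.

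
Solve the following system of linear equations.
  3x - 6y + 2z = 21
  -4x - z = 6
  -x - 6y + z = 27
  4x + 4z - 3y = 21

x = -3, y = -3, z = 6

Row-reduce the augmented matrix:
R1 ← R1 / (3).
R2 ← R2 + 4·R1.
R3 ← R3 + 1·R1.
R4 ← R4 − 4·R1.
R2 ← R2 / (-8).
R1 ← R1 + 2·R2.
R3 ← R3 + 8·R2.
R4 ← R4 − 5·R2.
Swap R3 and R4.
R3 ← R3 / (19/8).
R1 ← R1 − 1/4·R3.
R2 ← R2 + 5/24·R3.
R4 reduces to 0 = 0, so the extra equation is consistent.
Reading off the reduced rows gives x = -3, y = -3, z = 6.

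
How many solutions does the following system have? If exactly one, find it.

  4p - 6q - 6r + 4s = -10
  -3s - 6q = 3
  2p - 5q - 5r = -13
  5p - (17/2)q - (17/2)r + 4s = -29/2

no solution

Row-reduce:
R1 ← R1 / (4).
R3 ← R3 − 2·R1.
R4 ← R4 − 5·R1.
R2 ← R2 / (-6).
R1 ← R1 + 3/2·R2.
R3 ← R3 + 2·R2.
R4 ← R4 + 1·R2.
R3 ← R3 / (-2).
R1 ← R1 + 3/2·R3.
R4 ← R4 + 1·R3.
Row 4 reduces to 0 = 2, a contradiction. The system is inconsistent.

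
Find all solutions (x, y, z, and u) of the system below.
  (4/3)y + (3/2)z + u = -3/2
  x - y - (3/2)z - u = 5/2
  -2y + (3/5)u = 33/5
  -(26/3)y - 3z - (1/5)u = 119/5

Row-reduce:
Swap R1 and R2.
R2 ← R2 / (4/3).
R1 ← R1 + 1·R2.
R3 ← R3 + 2·R2.
R4 ← R4 + 26/3·R2.
R3 ← R3 / (9/4).
R1 ← R1 + 3/8·R3.
R2 ← R2 − 9/8·R3.
R4 ← R4 − 27/4·R3.
Row 4 reduces to 0 = 1, a contradiction. The system is inconsistent.

no solution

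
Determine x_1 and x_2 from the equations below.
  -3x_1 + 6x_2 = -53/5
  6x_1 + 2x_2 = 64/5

x_1 = 7/3, x_2 = -3/5

Row-reduce the augmented matrix:
R1 ← R1 / (-3).
R2 ← R2 − 6·R1.
R2 ← R2 / (14).
R1 ← R1 + 2·R2.
Reading off the reduced rows gives x_1 = 7/3, x_2 = -3/5.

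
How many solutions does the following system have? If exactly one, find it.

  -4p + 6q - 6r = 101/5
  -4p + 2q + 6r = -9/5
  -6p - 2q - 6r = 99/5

Row-reduce the augmented matrix:
R1 ← R1 / (-4).
R2 ← R2 + 4·R1.
R3 ← R3 + 6·R1.
R2 ← R2 / (-4).
R1 ← R1 + 3/2·R2.
R3 ← R3 + 11·R2.
R3 ← R3 / (-30).
R1 ← R1 + 3·R3.
R2 ← R2 + 3·R3.
Reading off the reduced rows gives p = -9/5, q = 1/2, r = -5/3.

p = -9/5, q = 1/2, r = -5/3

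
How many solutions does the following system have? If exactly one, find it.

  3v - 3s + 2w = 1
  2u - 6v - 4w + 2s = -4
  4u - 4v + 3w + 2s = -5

infinitely many solutions

Row-reduce:
Swap R1 and R2.
R1 ← R1 / (2).
R3 ← R3 − 4·R1.
R2 ← R2 / (3).
R1 ← R1 + 3·R2.
R3 ← R3 − 8·R2.
R3 ← R3 / (17/3).
R2 ← R2 − 2/3·R3.
Rank is 3 with 4 unknowns, leaving s free.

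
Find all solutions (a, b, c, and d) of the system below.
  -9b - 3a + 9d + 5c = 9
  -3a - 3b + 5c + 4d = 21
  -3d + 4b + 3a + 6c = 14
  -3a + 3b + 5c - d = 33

Row-reduce:
R1 ← R1 / (-3).
R2 ← R2 + 3·R1.
R3 ← R3 − 3·R1.
R4 ← R4 + 3·R1.
R2 ← R2 / (6).
R1 ← R1 − 3·R2.
R3 ← R3 + 5·R2.
R4 ← R4 − 12·R2.
R3 ← R3 / (11).
R1 ← R1 + 5/3·R3.
Rank is 3 with 4 unknowns, leaving d free.

infinitely many solutions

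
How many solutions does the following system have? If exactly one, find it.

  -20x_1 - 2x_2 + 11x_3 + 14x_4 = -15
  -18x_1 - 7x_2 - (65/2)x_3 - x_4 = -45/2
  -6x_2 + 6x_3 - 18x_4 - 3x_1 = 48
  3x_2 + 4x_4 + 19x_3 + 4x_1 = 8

no solution

Row-reduce:
R1 ← R1 / (-20).
R2 ← R2 + 18·R1.
R3 ← R3 + 3·R1.
R4 ← R4 − 4·R1.
R2 ← R2 / (-26/5).
R1 ← R1 − 1/10·R2.
R3 ← R3 + 57/10·R2.
R4 ← R4 − 13/5·R2.
R3 ← R3 / (2643/52).
R1 ← R1 + 71/52·R3.
R2 ← R2 − 106/13·R3.
Row 4 reduces to 0 = 1/2, a contradiction. The system is inconsistent.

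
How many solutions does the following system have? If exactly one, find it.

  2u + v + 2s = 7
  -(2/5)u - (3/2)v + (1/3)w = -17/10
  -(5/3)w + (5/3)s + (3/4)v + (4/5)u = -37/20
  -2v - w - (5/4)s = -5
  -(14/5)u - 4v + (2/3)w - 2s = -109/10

no solution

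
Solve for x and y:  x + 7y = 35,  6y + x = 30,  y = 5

x = 0, y = 5

Row-reduce the augmented matrix:
R2 ← R2 − 1·R1.
R2 ← R2 / (-1).
R1 ← R1 − 7·R2.
R3 ← R3 − 1·R2.
R3 reduces to 0 = 0, so the extra equation is consistent.
Reading off the reduced rows gives x = 0, y = 5.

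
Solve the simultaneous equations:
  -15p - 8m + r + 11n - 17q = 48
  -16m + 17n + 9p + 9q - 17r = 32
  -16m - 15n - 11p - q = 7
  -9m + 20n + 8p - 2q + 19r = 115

Row-reduce:
R1 ← R1 / (-8).
R2 ← R2 + 16·R1.
R3 ← R3 + 16·R1.
R4 ← R4 + 9·R1.
R2 ← R2 / (-5).
R1 ← R1 + 11/8·R2.
R3 ← R3 + 37·R2.
R4 ← R4 − 61/8·R2.
R3 ← R3 / (-1348/5).
R1 ← R1 + 177/20·R3.
R2 ← R2 + 39/5·R3.
R4 ← R4 − 1687/20·R3.
R4 ← R4 / (-17607/2696).
R1 ← R1 + 911/2696·R4.
R2 ← R2 + 235/674·R4.
R3 ← R3 − 713/674·R4.
Rank is 4 with 5 unknowns, leaving r free.

infinitely many solutions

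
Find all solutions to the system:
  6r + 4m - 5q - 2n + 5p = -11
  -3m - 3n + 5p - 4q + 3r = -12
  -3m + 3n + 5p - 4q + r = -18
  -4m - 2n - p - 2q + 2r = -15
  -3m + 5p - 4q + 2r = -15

infinitely many solutions

Row-reduce:
R1 ← R1 / (4).
R2 ← R2 + 3·R1.
R3 ← R3 + 3·R1.
R4 ← R4 + 4·R1.
R5 ← R5 + 3·R1.
R2 ← R2 / (-9/2).
R1 ← R1 + 1/2·R2.
R3 ← R3 − 3/2·R2.
R4 ← R4 + 4·R2.
R5 ← R5 + 3/2·R2.
R3 ← R3 / (35/3).
R1 ← R1 − 5/18·R3.
R2 ← R2 + 35/18·R3.
R4 ← R4 + 34/9·R3.
R5 ← R5 − 35/6·R3.
R4 ← R4 / (-121/35).
R1 ← R1 + 1/7·R4.
R3 ← R3 + 31/35·R4.
Rank is 4 with 5 unknowns, leaving r free.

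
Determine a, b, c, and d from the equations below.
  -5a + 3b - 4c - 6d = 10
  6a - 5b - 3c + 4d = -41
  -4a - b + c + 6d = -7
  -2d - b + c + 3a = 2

a = -1, b = 3, c = 4, d = -2

Row-reduce the augmented matrix:
R1 ← R1 / (-5).
R2 ← R2 − 6·R1.
R3 ← R3 + 4·R1.
R4 ← R4 − 3·R1.
R2 ← R2 / (-7/5).
R1 ← R1 + 3/5·R2.
R3 ← R3 + 17/5·R2.
R4 ← R4 − 4/5·R2.
R3 ← R3 / (162/7).
R1 ← R1 − 29/7·R3.
R2 ← R2 − 39/7·R3.
R4 ← R4 + 41/7·R3.
R4 ← R4 / (-221/81).
R1 ← R1 + 61/81·R4.
R2 ← R2 + 59/27·R4.
R3 ← R3 − 65/81·R4.
Reading off the reduced rows gives a = -1, b = 3, c = 4, d = -2.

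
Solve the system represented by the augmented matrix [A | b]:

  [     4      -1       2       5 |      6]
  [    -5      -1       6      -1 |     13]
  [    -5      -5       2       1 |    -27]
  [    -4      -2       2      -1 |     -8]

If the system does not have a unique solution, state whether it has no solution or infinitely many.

x_1 = 1, x_2 = 6, x_3 = 4, x_4 = 0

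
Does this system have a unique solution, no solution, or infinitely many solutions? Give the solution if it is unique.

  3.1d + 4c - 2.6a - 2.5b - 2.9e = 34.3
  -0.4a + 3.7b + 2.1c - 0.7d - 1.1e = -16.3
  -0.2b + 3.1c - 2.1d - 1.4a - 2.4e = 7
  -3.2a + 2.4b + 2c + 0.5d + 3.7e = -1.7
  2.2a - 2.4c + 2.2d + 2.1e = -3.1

Row-reduce the augmented matrix:
R1 ← R1 / (-13/5).
R2 ← R2 + 2/5·R1.
R3 ← R3 + 7/5·R1.
R4 ← R4 + 16/5·R1.
R5 ← R5 − 11/5·R1.
R2 ← R2 / (531/130).
R1 ← R1 − 25/26·R2.
R3 ← R3 − 149/130·R2.
R4 ← R4 − 356/65·R2.
R5 ← R5 + 55/26·R2.
R3 ← R3 / (1406/2655).
R1 ← R1 + 2005/1062·R3.
R2 ← R2 − 193/531·R3.
R4 ← R4 + 13046/2655·R3.
R5 ← R5 − 9311/5310·R3.
R4 ← R4 / (-118269/3515).
R1 ← R1 + 74099/5624·R4.
R2 ← R2 − 5827/2812·R4.
R3 ← R3 + 18261/2812·R4.
R5 ← R5 − 438689/28120·R4.
R5 ← R5 / (7680709/3153840).
R1 ← R1 + 1183159/630768·R5.
R2 ← R2 − 131471/315384·R5.
R3 ← R3 + 171995/105128·R5.
R4 ← R4 + 4847/78846·R5.
Reading off the reduced rows gives a = 0, b = -6, c = 4, d = 2, e = 1.

a = 0, b = -6, c = 4, d = 2, e = 1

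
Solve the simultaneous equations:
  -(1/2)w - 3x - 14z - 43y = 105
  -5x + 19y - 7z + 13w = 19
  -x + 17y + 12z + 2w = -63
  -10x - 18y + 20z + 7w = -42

Row-reduce:
R1 ← R1 / (-3).
R2 ← R2 + 5·R1.
R3 ← R3 + 1·R1.
R4 ← R4 + 10·R1.
R2 ← R2 / (272/3).
R1 ← R1 − 43/3·R2.
R3 ← R3 − 94/3·R2.
R4 ← R4 − 376/3·R2.
R3 ← R3 / (1499/136).
R1 ← R1 − 567/272·R3.
R2 ← R2 − 49/272·R3.
R4 ← R4 − 1499/34·R3.
Rank is 3 with 4 unknowns, leaving w free.

infinitely many solutions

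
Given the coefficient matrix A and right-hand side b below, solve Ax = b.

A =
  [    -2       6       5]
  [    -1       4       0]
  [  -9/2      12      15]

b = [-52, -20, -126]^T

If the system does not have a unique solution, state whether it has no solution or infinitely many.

Row-reduce:
R1 ← R1 / (-2).
R2 ← R2 + 1·R1.
R3 ← R3 + 9/2·R1.
R1 ← R1 + 3·R2.
R3 ← R3 + 3/2·R2.
Rank is 2 with 3 unknowns, leaving x_3 free.

infinitely many solutions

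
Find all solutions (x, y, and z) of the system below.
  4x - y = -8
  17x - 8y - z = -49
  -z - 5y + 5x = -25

infinitely many solutions

Row-reduce:
R1 ← R1 / (4).
R2 ← R2 − 17·R1.
R3 ← R3 − 5·R1.
R2 ← R2 / (-15/4).
R1 ← R1 + 1/4·R2.
R3 ← R3 + 15/4·R2.
Rank is 2 with 3 unknowns, leaving z free.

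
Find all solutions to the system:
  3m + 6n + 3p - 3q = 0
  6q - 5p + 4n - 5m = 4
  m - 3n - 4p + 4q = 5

Row-reduce:
R1 ← R1 / (3).
R2 ← R2 + 5·R1.
R3 ← R3 − 1·R1.
R2 ← R2 / (14).
R1 ← R1 − 2·R2.
R3 ← R3 + 5·R2.
R3 ← R3 / (-5).
R1 ← R1 − 1·R3.
Rank is 3 with 4 unknowns, leaving q free.

infinitely many solutions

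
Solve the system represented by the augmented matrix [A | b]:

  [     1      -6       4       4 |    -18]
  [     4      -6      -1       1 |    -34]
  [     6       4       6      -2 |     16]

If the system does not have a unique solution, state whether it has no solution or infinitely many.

infinitely many solutions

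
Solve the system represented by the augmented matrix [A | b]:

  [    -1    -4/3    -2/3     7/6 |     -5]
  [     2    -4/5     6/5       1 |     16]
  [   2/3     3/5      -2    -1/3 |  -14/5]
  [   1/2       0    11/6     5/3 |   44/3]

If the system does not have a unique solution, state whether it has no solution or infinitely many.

x_1 = 5, x_2 = 2, x_3 = 3, x_4 = 4

Row-reduce the augmented matrix:
R1 ← R1 / (-1).
R2 ← R2 − 2·R1.
R3 ← R3 − 2/3·R1.
R4 ← R4 − 1/2·R1.
R2 ← R2 / (-52/15).
R1 ← R1 − 4/3·R2.
R3 ← R3 + 13/45·R2.
R4 ← R4 + 2/3·R2.
R3 ← R3 / (-73/30).
R1 ← R1 − 8/13·R3.
R2 ← R2 − 1/26·R3.
R4 ← R4 − 119/78·R3.
R4 ← R4 / (1501/876).
R1 ← R1 − 23/146·R4.
R2 ← R2 + 70/73·R4.
R3 ← R3 + 5/73·R4.
Reading off the reduced rows gives x_1 = 5, x_2 = 2, x_3 = 3, x_4 = 4.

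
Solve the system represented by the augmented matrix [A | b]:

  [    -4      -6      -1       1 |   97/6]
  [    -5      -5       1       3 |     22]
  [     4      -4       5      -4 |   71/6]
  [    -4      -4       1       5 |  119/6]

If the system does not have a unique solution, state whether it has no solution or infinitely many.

x_1 = -3/2, x_2 = -2, x_3 = 5/2, x_4 = 2/3

Row-reduce the augmented matrix:
R1 ← R1 / (-4).
R2 ← R2 + 5·R1.
R3 ← R3 − 4·R1.
R4 ← R4 + 4·R1.
R2 ← R2 / (5/2).
R1 ← R1 − 3/2·R2.
R3 ← R3 + 10·R2.
R4 ← R4 − 2·R2.
R3 ← R3 / (13).
R1 ← R1 + 11/10·R3.
R2 ← R2 − 9/10·R3.
R4 ← R4 − 1/5·R3.
R4 ← R4 / (33/13).
R1 ← R1 + 25/26·R4.
R2 ← R2 − 11/26·R4.
R3 ← R3 − 4/13·R4.
Reading off the reduced rows gives x_1 = -3/2, x_2 = -2, x_3 = 5/2, x_4 = 2/3.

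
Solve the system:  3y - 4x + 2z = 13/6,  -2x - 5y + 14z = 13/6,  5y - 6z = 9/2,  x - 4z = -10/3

Row-reduce the augmented matrix:
R1 ← R1 / (-4).
R2 ← R2 + 2·R1.
R4 ← R4 − 1·R1.
R2 ← R2 / (-13/2).
R1 ← R1 + 3/4·R2.
R3 ← R3 − 5·R2.
R4 ← R4 − 3/4·R2.
R3 ← R3 / (4).
R1 ← R1 + 2·R3.
R2 ← R2 + 2·R3.
R4 ← R4 + 2·R3.
R4 reduces to 0 = 0, so the extra equation is consistent.
Reading off the reduced rows gives x = 2, y = 5/2, z = 4/3.

x = 2, y = 5/2, z = 4/3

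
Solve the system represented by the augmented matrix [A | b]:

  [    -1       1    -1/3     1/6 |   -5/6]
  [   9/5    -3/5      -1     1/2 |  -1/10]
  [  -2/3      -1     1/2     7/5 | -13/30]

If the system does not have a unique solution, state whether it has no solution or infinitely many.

Row-reduce:
R1 ← R1 / (-1).
R2 ← R2 − 9/5·R1.
R3 ← R3 + 2/3·R1.
R2 ← R2 / (6/5).
R1 ← R1 + 1·R2.
R3 ← R3 + 5/3·R2.
R3 ← R3 / (-3/2).
R1 ← R1 + 1·R3.
R2 ← R2 + 4/3·R3.
Rank is 3 with 4 unknowns, leaving x_4 free.

infinitely many solutions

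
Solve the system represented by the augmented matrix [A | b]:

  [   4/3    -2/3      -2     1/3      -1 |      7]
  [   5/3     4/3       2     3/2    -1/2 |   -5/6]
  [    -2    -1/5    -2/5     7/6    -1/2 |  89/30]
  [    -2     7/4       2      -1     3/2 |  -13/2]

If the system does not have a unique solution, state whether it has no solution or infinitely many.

infinitely many solutions

Row-reduce:
R1 ← R1 / (4/3).
R2 ← R2 − 5/3·R1.
R3 ← R3 + 2·R1.
R4 ← R4 + 2·R1.
R2 ← R2 / (13/6).
R1 ← R1 + 1/2·R2.
R3 ← R3 + 6/5·R2.
R4 ← R4 − 3/4·R2.
R3 ← R3 / (-59/65).
R1 ← R1 + 6/13·R3.
R2 ← R2 − 27/13·R3.
R4 ← R4 + 133/52·R3.
R4 ← R4 / (-10283/1416).
R1 ← R1 + 77/118·R4.
R2 ← R2 − 671/118·R4.
R3 ← R3 + 442/177·R4.
Rank is 4 with 5 unknowns, leaving x_5 free.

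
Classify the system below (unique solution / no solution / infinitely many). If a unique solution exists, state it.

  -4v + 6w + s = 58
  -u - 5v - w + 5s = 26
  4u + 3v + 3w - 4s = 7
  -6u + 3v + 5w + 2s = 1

u = 3, v = -5, w = 6, s = 2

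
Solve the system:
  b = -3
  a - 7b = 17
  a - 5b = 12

no solution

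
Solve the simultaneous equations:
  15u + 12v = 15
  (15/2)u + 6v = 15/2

Row-reduce:
R1 ← R1 / (15).
R2 ← R2 − 15/2·R1.
Rank is 1 with 2 unknowns, leaving v free.

infinitely many solutions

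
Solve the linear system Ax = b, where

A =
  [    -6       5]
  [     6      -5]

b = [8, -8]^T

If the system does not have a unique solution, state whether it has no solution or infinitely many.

infinitely many solutions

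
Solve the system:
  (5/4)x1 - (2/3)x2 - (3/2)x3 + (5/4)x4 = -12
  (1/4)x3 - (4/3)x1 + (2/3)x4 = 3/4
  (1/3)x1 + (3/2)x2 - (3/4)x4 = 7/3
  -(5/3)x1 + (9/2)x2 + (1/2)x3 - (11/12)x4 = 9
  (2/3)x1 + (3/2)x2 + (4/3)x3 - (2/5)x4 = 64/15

no solution

Row-reduce:
R1 ← R1 / (5/4).
R2 ← R2 + 4/3·R1.
R3 ← R3 − 1/3·R1.
R4 ← R4 + 5/3·R1.
R5 ← R5 − 2/3·R1.
R2 ← R2 / (-32/45).
R1 ← R1 + 8/15·R2.
R3 ← R3 − 151/90·R2.
R4 ← R4 − 65/18·R2.
R5 ← R5 − 167/90·R2.
R3 ← R3 / (-713/256).
R1 ← R1 + 3/16·R3.
R2 ← R2 − 243/128·R3.
R4 ← R4 + 2139/256·R3.
R5 ← R5 + 1067/768·R3.
Swap R4 and R5.
R4 ← R4 / (300139/128340).
R1 ← R1 + 531/713·R4.
R2 ← R2 + 477/1426·R4.
R3 ← R3 + 2792/2139·R4.
Row 5 reduces to 0 = 1/2, a contradiction. The system is inconsistent.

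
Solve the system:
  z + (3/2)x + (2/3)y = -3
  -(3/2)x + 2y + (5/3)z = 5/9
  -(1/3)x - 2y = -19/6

x = -1, y = 7/4, z = -8/3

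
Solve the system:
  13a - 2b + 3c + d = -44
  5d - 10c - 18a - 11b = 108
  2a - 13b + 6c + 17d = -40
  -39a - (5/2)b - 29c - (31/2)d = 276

infinitely many solutions

Row-reduce:
R1 ← R1 / (13).
R2 ← R2 + 18·R1.
R3 ← R3 − 2·R1.
R4 ← R4 + 39·R1.
R2 ← R2 / (-179/13).
R1 ← R1 + 2/13·R2.
R3 ← R3 + 165/13·R2.
R4 ← R4 + 17/2·R2.
R3 ← R3 / (1956/179).
R1 ← R1 − 53/179·R3.
R2 ← R2 − 76/179·R3.
R4 ← R4 + 2934/179·R3.
Rank is 3 with 4 unknowns, leaving d free.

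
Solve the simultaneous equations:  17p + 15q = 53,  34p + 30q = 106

infinitely many solutions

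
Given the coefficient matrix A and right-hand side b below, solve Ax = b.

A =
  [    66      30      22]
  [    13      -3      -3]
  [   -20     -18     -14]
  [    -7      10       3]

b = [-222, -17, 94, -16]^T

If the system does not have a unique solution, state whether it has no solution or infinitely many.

Row-reduce the augmented matrix:
R1 ← R1 / (66).
R2 ← R2 − 13·R1.
R3 ← R3 + 20·R1.
R4 ← R4 + 7·R1.
R2 ← R2 / (-98/11).
R1 ← R1 − 5/11·R2.
R3 ← R3 + 98/11·R2.
R4 ← R4 − 145/11·R2.
Swap R3 and R4.
R3 ← R3 / (-811/147).
R1 ← R1 + 2/49·R3.
R2 ← R2 − 121/147·R3.
R4 reduces to 0 = 0, so the extra equation is consistent.
Reading off the reduced rows gives x_1 = -2, x_2 = -3, x_3 = 0.

x_1 = -2, x_2 = -3, x_3 = 0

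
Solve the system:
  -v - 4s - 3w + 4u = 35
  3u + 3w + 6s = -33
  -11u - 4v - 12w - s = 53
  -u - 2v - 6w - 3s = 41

infinitely many solutions

Row-reduce:
R1 ← R1 / (4).
R2 ← R2 − 3·R1.
R3 ← R3 + 11·R1.
R4 ← R4 + 1·R1.
R2 ← R2 / (3/4).
R1 ← R1 + 1/4·R2.
R3 ← R3 + 27/4·R2.
R4 ← R4 + 9/4·R2.
R3 ← R3 / (27).
R1 ← R1 − 1·R3.
R2 ← R2 − 7·R3.
R4 ← R4 − 9·R3.
Rank is 3 with 4 unknowns, leaving s free.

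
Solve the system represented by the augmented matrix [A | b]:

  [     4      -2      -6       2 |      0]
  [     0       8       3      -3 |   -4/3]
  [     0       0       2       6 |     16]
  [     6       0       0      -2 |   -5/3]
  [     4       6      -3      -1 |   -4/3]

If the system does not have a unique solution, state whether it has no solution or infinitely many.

x_1 = 1/2, x_2 = 1/3, x_3 = 1, x_4 = 7/3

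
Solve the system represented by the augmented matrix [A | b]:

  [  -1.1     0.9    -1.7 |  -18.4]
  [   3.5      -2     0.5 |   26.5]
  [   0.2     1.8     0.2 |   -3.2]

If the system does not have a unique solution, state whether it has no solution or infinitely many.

Row-reduce the augmented matrix:
R1 ← R1 / (-11/10).
R2 ← R2 − 7/2·R1.
R3 ← R3 − 1/5·R1.
R2 ← R2 / (19/22).
R1 ← R1 + 9/11·R2.
R3 ← R3 − 108/55·R2.
R3 ← R3 / (210/19).
R1 ← R1 + 59/19·R3.
R2 ← R2 + 108/19·R3.
Reading off the reduced rows gives x_1 = 5, x_2 = -3, x_3 = 6.

x_1 = 5, x_2 = -3, x_3 = 6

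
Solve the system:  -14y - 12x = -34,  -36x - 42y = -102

Row-reduce:
R1 ← R1 / (-12).
R2 ← R2 + 36·R1.
Rank is 1 with 2 unknowns, leaving y free.

infinitely many solutions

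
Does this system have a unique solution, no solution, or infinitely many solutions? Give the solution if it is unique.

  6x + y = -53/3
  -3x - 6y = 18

x = -8/3, y = -5/3

Row-reduce the augmented matrix:
R1 ← R1 / (6).
R2 ← R2 + 3·R1.
R2 ← R2 / (-11/2).
R1 ← R1 − 1/6·R2.
Reading off the reduced rows gives x = -8/3, y = -5/3.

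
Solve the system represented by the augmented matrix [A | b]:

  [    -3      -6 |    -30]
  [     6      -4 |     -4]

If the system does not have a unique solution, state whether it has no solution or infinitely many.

x_1 = 2, x_2 = 4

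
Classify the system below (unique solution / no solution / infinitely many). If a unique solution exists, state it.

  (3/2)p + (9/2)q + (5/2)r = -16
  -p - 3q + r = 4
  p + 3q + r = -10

Row-reduce:
R1 ← R1 / (3/2).
R2 ← R2 + 1·R1.
R3 ← R3 − 1·R1.
R2 ← R2 / (8/3).
R1 ← R1 − 5/3·R2.
R3 ← R3 + 2/3·R2.
Row 3 reduces to 0 = -1, a contradiction. The system is inconsistent.

no solution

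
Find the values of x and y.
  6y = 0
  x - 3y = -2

x = -2, y = 0

Row-reduce the augmented matrix:
Swap R1 and R2.
R2 ← R2 / (6).
R1 ← R1 + 3·R2.
Reading off the reduced rows gives x = -2, y = 0.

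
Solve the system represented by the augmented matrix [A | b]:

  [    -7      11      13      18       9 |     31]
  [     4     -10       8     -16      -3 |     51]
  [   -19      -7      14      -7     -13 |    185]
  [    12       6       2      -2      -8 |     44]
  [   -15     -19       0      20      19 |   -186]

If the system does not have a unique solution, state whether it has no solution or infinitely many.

Row-reduce the augmented matrix:
R1 ← R1 / (-7).
R2 ← R2 − 4·R1.
R3 ← R3 + 19·R1.
R4 ← R4 − 12·R1.
R5 ← R5 + 15·R1.
R2 ← R2 / (-26/7).
R1 ← R1 + 11/7·R2.
R3 ← R3 + 258/7·R2.
R4 ← R4 − 174/7·R2.
R5 ← R5 + 298/7·R2.
R3 ← R3 / (-2267/13).
R1 ← R1 + 109/13·R3.
R2 ← R2 + 54/13·R3.
R4 ← R4 − 1658/13·R3.
R5 ← R5 + 2661/13·R3.
R4 ← R4 / (-19872/2267).
R1 ← R1 + 441/2267·R4.
R2 ← R2 − 3442/2267·R4.
R3 ← R3 + 11/2267·R4.
R5 ← R5 − 104123/2267·R4.
R5 ← R5 / (-147505/2208).
R1 ← R1 − 809/736·R5.
R2 ← R2 + 3139/1104·R5.
R3 ← R3 − 769/2208·R5.
R4 ← R4 − 5329/2208·R5.
Reading off the reduced rows gives x_1 = -3, x_2 = 4, x_3 = 5, x_4 = -3, x_5 = -5.

x_1 = -3, x_2 = 4, x_3 = 5, x_4 = -3, x_5 = -5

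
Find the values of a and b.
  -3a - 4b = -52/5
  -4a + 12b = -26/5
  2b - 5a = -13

a = 14/5, b = 1/2

Row-reduce the augmented matrix:
R1 ← R1 / (-3).
R2 ← R2 + 4·R1.
R3 ← R3 + 5·R1.
R2 ← R2 / (52/3).
R1 ← R1 − 4/3·R2.
R3 ← R3 − 26/3·R2.
R3 reduces to 0 = 0, so the extra equation is consistent.
Reading off the reduced rows gives a = 14/5, b = 1/2.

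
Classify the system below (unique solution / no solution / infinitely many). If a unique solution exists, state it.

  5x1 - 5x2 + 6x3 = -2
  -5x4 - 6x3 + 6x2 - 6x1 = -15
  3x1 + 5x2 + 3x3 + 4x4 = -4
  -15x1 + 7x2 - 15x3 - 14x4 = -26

infinitely many solutions

Row-reduce:
R1 ← R1 / (5).
R2 ← R2 + 6·R1.
R3 ← R3 − 3·R1.
R4 ← R4 + 15·R1.
Swap R2 and R3.
R2 ← R2 / (8).
R1 ← R1 + 1·R2.
R4 ← R4 + 8·R2.
R3 ← R3 / (6/5).
R1 ← R1 − 9/8·R3.
R2 ← R2 + 3/40·R3.
R4 ← R4 − 12/5·R3.
Rank is 3 with 4 unknowns, leaving x4 free.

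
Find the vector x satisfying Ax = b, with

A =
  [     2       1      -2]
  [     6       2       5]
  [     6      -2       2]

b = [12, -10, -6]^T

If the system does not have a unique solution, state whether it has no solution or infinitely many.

x_1 = 1, x_2 = 2, x_3 = -4

Row-reduce the augmented matrix:
R1 ← R1 / (2).
R2 ← R2 − 6·R1.
R3 ← R3 − 6·R1.
R2 ← R2 / (-1).
R1 ← R1 − 1/2·R2.
R3 ← R3 + 5·R2.
R3 ← R3 / (-47).
R1 ← R1 − 9/2·R3.
R2 ← R2 + 11·R3.
Reading off the reduced rows gives x_1 = 1, x_2 = 2, x_3 = -4.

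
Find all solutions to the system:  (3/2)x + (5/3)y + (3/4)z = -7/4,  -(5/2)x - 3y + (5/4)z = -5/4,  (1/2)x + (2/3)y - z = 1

no solution

Row-reduce:
R1 ← R1 / (3/2).
R2 ← R2 + 5/2·R1.
R3 ← R3 − 1/2·R1.
R2 ← R2 / (-2/9).
R1 ← R1 − 10/9·R2.
R3 ← R3 − 1/9·R2.
Row 3 reduces to 0 = -1/2, a contradiction. The system is inconsistent.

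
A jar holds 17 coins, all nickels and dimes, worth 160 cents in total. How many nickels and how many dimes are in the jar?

Let n = nickels, d = dimes.
  n + d = 17
  5n + 10d = 160
Row-reduce the augmented matrix:
R2 ← R2 − 5·R1.
R2 ← R2 / (5).
R1 ← R1 − 1·R2.
Reading off the reduced rows gives n = 2, d = 15.

nickels: 2, dimes: 15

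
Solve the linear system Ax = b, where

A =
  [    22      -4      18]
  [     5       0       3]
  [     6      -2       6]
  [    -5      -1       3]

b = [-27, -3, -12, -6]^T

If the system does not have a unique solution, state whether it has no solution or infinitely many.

no solution

Row-reduce:
R1 ← R1 / (22).
R2 ← R2 − 5·R1.
R3 ← R3 − 6·R1.
R4 ← R4 + 5·R1.
R2 ← R2 / (10/11).
R1 ← R1 + 2/11·R2.
R3 ← R3 + 10/11·R2.
R4 ← R4 + 21/11·R2.
Swap R3 and R4.
R3 ← R3 / (24/5).
R1 ← R1 − 3/5·R3.
R2 ← R2 + 6/5·R3.
Row 4 reduces to 0 = -3/2, a contradiction. The system is inconsistent.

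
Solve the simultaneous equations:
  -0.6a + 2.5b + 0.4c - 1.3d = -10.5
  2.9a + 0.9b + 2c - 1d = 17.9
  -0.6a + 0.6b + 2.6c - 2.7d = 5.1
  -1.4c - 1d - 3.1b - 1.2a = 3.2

a = 5, b = -4, c = 3, d = -1

Row-reduce the augmented matrix:
R1 ← R1 / (-3/5).
R2 ← R2 − 29/10·R1.
R3 ← R3 + 3/5·R1.
R4 ← R4 + 6/5·R1.
R2 ← R2 / (779/60).
R1 ← R1 + 25/6·R2.
R3 ← R3 + 19/10·R2.
R4 ← R4 + 81/10·R2.
R3 ← R3 / (569/205).
R1 ← R1 − 464/779·R3.
R2 ← R2 − 236/779·R3.
R4 ← R4 − 989/3895·R3.
R4 ← R4 / (-146939/54055).
R1 ← R1 − 3875/10811·R4.
R2 ← R2 + 3155/10811·R4.
R3 ← R3 + 1011/1138·R4.
Reading off the reduced rows gives a = 5, b = -4, c = 3, d = -1.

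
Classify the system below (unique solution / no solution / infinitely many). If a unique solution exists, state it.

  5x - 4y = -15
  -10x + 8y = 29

Row-reduce:
R1 ← R1 / (5).
R2 ← R2 + 10·R1.
Row 2 reduces to 0 = -1, a contradiction. The system is inconsistent.

no solution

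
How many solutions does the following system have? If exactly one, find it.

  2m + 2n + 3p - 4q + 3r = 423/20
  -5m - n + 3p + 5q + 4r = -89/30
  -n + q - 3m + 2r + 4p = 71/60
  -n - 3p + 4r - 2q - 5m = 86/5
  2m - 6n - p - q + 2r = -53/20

m = -1/3, n = 7/4, p = -1/4, q = -8/3, r = 14/5

Row-reduce the augmented matrix:
R1 ← R1 / (2).
R2 ← R2 + 5·R1.
R3 ← R3 + 3·R1.
R4 ← R4 + 5·R1.
R5 ← R5 − 2·R1.
R2 ← R2 / (4).
R1 ← R1 − 1·R2.
R3 ← R3 − 2·R2.
R4 ← R4 − 4·R2.
R5 ← R5 + 8·R2.
R3 ← R3 / (13/4).
R1 ← R1 + 9/8·R3.
R2 ← R2 − 21/8·R3.
R4 ← R4 + 6·R3.
R5 ← R5 − 17·R3.
R4 ← R4 / (-151/13).
R1 ← R1 + 21/13·R4.
R2 ← R2 − 10/13·R4.
R3 ← R3 + 10/13·R4.
R5 ← R5 − 79/13·R4.
R5 ← R5 / (2839/151).
R1 ← R1 + 395/302·R5.
R2 ← R2 − 713/302·R5.
R3 ← R3 − 21/151·R5.
R4 ← R4 + 18/151·R5.
Reading off the reduced rows gives m = -1/3, n = 7/4, p = -1/4, q = -8/3, r = 14/5.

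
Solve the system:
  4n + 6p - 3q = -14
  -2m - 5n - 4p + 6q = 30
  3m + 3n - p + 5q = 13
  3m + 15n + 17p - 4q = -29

infinitely many solutions

Row-reduce:
Swap R1 and R2.
R1 ← R1 / (-2).
R3 ← R3 − 3·R1.
R4 ← R4 − 3·R1.
R2 ← R2 / (4).
R1 ← R1 − 5/2·R2.
R3 ← R3 + 9/2·R2.
R4 ← R4 − 15/2·R2.
R3 ← R3 / (-1/4).
R1 ← R1 + 7/4·R3.
R2 ← R2 − 3/2·R3.
R4 ← R4 + 1/4·R3.
Rank is 3 with 4 unknowns, leaving q free.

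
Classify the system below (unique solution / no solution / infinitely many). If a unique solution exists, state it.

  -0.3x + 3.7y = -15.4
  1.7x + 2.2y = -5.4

x = 2, y = -4

Row-reduce the augmented matrix:
R1 ← R1 / (-3/10).
R2 ← R2 − 17/10·R1.
R2 ← R2 / (139/6).
R1 ← R1 + 37/3·R2.
Reading off the reduced rows gives x = 2, y = -4.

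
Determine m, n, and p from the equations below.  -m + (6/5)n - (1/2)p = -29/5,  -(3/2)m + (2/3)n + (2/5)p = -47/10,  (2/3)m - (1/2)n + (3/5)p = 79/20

m = 3, n = -3/2, p = 2

Row-reduce the augmented matrix:
R1 ← R1 / (-1).
R2 ← R2 + 3/2·R1.
R3 ← R3 − 2/3·R1.
R2 ← R2 / (-17/15).
R1 ← R1 + 6/5·R2.
R3 ← R3 − 3/10·R2.
R3 ← R3 / (233/408).
R1 ← R1 + 61/85·R3.
R2 ← R2 + 69/68·R3.
Reading off the reduced rows gives m = 3, n = -3/2, p = 2.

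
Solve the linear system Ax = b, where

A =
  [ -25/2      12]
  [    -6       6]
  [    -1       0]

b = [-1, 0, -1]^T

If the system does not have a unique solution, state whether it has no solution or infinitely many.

Row-reduce:
R1 ← R1 / (-25/2).
R2 ← R2 + 6·R1.
R3 ← R3 + 1·R1.
R2 ← R2 / (6/25).
R1 ← R1 + 24/25·R2.
R3 ← R3 + 24/25·R2.
Row 3 reduces to 0 = 1, a contradiction. The system is inconsistent.

no solution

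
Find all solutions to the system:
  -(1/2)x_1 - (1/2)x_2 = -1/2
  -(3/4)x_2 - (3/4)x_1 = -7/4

Row-reduce:
R1 ← R1 / (-1/2).
R2 ← R2 + 3/4·R1.
Row 2 reduces to 0 = -1, a contradiction. The system is inconsistent.

no solution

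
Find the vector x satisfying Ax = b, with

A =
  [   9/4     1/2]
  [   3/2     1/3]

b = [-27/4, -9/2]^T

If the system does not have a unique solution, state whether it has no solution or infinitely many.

infinitely many solutions

Row-reduce:
R1 ← R1 / (9/4).
R2 ← R2 − 3/2·R1.
Rank is 1 with 2 unknowns, leaving x_2 free.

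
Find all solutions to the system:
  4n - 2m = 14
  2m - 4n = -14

Row-reduce:
R1 ← R1 / (-2).
R2 ← R2 − 2·R1.
Rank is 1 with 2 unknowns, leaving n free.

infinitely many solutions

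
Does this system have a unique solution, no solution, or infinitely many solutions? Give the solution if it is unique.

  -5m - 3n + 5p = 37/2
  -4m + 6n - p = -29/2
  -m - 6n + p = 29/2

m = 0, n = -2, p = 5/2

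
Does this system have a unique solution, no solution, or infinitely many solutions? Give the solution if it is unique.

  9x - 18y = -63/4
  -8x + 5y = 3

Row-reduce the augmented matrix:
R1 ← R1 / (9).
R2 ← R2 + 8·R1.
R2 ← R2 / (-11).
R1 ← R1 + 2·R2.
Reading off the reduced rows gives x = 1/4, y = 1.

x = 1/4, y = 1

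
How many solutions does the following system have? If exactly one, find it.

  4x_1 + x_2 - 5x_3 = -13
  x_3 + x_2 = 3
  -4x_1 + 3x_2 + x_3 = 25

x_1 = -4, x_2 = 3, x_3 = 0

Row-reduce the augmented matrix:
R1 ← R1 / (4).
R3 ← R3 + 4·R1.
R1 ← R1 − 1/4·R2.
R3 ← R3 − 4·R2.
R3 ← R3 / (-8).
R1 ← R1 + 3/2·R3.
R2 ← R2 − 1·R3.
Reading off the reduced rows gives x_1 = -4, x_2 = 3, x_3 = 0.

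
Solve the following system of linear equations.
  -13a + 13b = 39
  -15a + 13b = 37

Row-reduce the augmented matrix:
R1 ← R1 / (-13).
R2 ← R2 + 15·R1.
R2 ← R2 / (-2).
R1 ← R1 + 1·R2.
Reading off the reduced rows gives a = 1, b = 4.

a = 1, b = 4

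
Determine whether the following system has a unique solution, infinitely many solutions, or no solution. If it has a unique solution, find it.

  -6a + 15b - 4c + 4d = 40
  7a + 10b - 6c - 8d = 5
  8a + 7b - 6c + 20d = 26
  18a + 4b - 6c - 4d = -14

a = -1, b = 2, c = 0, d = 1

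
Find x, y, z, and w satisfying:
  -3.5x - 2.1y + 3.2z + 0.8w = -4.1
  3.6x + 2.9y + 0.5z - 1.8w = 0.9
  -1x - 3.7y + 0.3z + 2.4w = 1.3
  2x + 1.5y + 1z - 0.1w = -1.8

x = 1, y = -2, z = -1, w = -2

Row-reduce the augmented matrix:
R1 ← R1 / (-7/2).
R2 ← R2 − 18/5·R1.
R3 ← R3 + 1·R1.
R4 ← R4 − 2·R1.
R2 ← R2 / (37/50).
R1 ← R1 − 3/5·R2.
R3 ← R3 + 31/10·R2.
R4 ← R4 − 3/10·R2.
R3 ← R3 / (19773/1295).
R1 ← R1 + 1033/259·R3.
R2 ← R2 − 1327/259·R3.
R4 ← R4 − 669/518·R3.
R4 ← R4 / (30182/32955).
R1 ← R1 − 1219/19773·R4.
R2 ← R2 + 13357/19773·R4.
R3 ← R3 + 2489/19773·R4.
Reading off the reduced rows gives x = 1, y = -2, z = -1, w = -2.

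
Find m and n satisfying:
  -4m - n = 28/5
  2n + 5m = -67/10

m = -3/2, n = 2/5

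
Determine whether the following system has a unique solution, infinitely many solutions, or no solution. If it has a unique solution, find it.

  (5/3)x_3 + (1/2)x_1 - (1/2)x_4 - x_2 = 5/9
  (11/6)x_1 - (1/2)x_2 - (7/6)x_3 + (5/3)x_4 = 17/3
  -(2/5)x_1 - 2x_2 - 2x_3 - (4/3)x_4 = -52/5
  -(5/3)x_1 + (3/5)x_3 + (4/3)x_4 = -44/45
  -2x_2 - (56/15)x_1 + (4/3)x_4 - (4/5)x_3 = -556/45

x_1 = 8/3, x_2 = 2, x_3 = 4/3, x_4 = 2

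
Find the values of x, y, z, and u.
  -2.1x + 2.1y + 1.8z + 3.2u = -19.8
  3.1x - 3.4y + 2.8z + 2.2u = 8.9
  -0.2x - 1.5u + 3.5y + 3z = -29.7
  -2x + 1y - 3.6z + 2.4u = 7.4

Row-reduce the augmented matrix:
R1 ← R1 / (-21/10).
R2 ← R2 − 31/10·R1.
R3 ← R3 + 1/5·R1.
R4 ← R4 + 2·R1.
R2 ← R2 / (-3/10).
R1 ← R1 + 1·R2.
R3 ← R3 − 33/10·R2.
R4 ← R4 + 1·R2.
R3 ← R3 / (440/7).
R1 ← R1 + 400/21·R3.
R2 ← R2 + 382/21·R3.
R4 ← R4 + 2468/105·R3.
R4 ← R4 / (40373/9900).
R1 ← R1 + 205/99·R4.
R2 ← R2 + 6181/3960·R4.
R3 ← R3 − 1041/880·R4.
Reading off the reduced rows gives x = 1, y = -5, z = -4, u = 0.

x = 1, y = -5, z = -4, u = 0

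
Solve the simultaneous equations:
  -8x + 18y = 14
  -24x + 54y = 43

Row-reduce:
R1 ← R1 / (-8).
R2 ← R2 + 24·R1.
Row 2 reduces to 0 = 1, a contradiction. The system is inconsistent.

no solution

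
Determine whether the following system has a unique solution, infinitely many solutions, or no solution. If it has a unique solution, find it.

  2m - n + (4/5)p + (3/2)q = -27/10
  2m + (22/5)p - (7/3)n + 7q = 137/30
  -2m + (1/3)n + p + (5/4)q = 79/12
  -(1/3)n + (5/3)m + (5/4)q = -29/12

no solution

Row-reduce:
R1 ← R1 / (2).
R2 ← R2 − 2·R1.
R3 ← R3 + 2·R1.
R4 ← R4 − 5/3·R1.
R2 ← R2 / (-4/3).
R1 ← R1 + 1/2·R2.
R3 ← R3 + 2/3·R2.
R4 ← R4 − 1/2·R2.
Swap R3 and R4.
R3 ← R3 / (41/60).
R1 ← R1 + 19/20·R3.
R2 ← R2 + 27/10·R3.
Row 4 reduces to 0 = 1/4, a contradiction. The system is inconsistent.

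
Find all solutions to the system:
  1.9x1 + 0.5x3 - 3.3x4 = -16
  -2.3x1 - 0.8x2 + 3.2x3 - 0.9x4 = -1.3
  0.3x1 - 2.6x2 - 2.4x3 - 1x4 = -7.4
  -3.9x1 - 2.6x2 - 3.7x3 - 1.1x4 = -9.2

x1 = 0, x2 = 0, x3 = 1, x4 = 5

Row-reduce the augmented matrix:
R1 ← R1 / (19/10).
R2 ← R2 + 23/10·R1.
R3 ← R3 − 3/10·R1.
R4 ← R4 + 39/10·R1.
R2 ← R2 / (-4/5).
R3 ← R3 + 13/5·R2.
R4 ← R4 + 13/5·R2.
R3 ← R3 / (-11283/760).
R1 ← R1 − 5/19·R3.
R2 ← R2 + 723/152·R3.
R4 ← R4 + 11431/760·R3.
R4 ← R4 / (-857183/112830).
R1 ← R1 + 16511/11283·R4.
R2 ← R2 − 8839/7522·R4.
R3 ← R3 + 11726/11283·R4.
Reading off the reduced rows gives x1 = 0, x2 = 0, x3 = 1, x4 = 5.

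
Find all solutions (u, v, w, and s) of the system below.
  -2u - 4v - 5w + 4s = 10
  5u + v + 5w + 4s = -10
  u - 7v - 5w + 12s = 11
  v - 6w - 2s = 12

Row-reduce:
R1 ← R1 / (-2).
R2 ← R2 − 5·R1.
R3 ← R3 − 1·R1.
R2 ← R2 / (-9).
R1 ← R1 − 2·R2.
R3 ← R3 + 9·R2.
R4 ← R4 − 1·R2.
Swap R3 and R4.
R3 ← R3 / (-41/6).
R1 ← R1 − 5/6·R3.
R2 ← R2 − 5/6·R3.
Row 4 reduces to 0 = 1, a contradiction. The system is inconsistent.

no solution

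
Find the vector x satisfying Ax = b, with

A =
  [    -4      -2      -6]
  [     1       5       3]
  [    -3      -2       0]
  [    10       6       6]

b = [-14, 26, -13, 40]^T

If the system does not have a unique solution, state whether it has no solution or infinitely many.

x_1 = 1, x_2 = 5, x_3 = 0

Row-reduce the augmented matrix:
R1 ← R1 / (-4).
R2 ← R2 − 1·R1.
R3 ← R3 + 3·R1.
R4 ← R4 − 10·R1.
R2 ← R2 / (9/2).
R1 ← R1 − 1/2·R2.
R3 ← R3 + 1/2·R2.
R4 ← R4 − 1·R2.
R3 ← R3 / (14/3).
R1 ← R1 − 4/3·R3.
R2 ← R2 − 1/3·R3.
R4 ← R4 + 28/3·R3.
R4 reduces to 0 = 0, so the extra equation is consistent.
Reading off the reduced rows gives x_1 = 1, x_2 = 5, x_3 = 0.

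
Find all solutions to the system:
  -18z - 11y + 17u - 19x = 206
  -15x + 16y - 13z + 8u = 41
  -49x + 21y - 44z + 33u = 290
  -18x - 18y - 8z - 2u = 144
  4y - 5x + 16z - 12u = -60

no solution

Row-reduce:
R1 ← R1 / (-19).
R2 ← R2 + 15·R1.
R3 ← R3 + 49·R1.
R4 ← R4 + 18·R1.
R5 ← R5 + 5·R1.
R2 ← R2 / (469/19).
R1 ← R1 − 11/19·R2.
R3 ← R3 − 938/19·R2.
R4 ← R4 + 144/19·R2.
R5 ← R5 − 131/19·R2.
Swap R3 and R4.
R3 ← R3 / (4420/469).
R1 ← R1 − 431/469·R3.
R2 ← R2 − 23/469·R3.
R5 ← R5 − 9567/469·R3.
Swap R4 and R5.
R4 ← R4 / (30754/1105).
R1 ← R1 − 1282/1105·R4.
R2 ← R2 + 129/1105·R4.
R3 ← R3 + 2318/1105·R4.
Row 5 reduces to 0 = 2, a contradiction. The system is inconsistent.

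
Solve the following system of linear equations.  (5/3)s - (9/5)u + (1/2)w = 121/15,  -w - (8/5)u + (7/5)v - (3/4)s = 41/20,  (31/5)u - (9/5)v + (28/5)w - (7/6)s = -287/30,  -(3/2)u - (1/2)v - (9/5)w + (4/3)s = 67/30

no solution

Row-reduce:
R1 ← R1 / (-9/5).
R2 ← R2 + 8/5·R1.
R3 ← R3 − 31/5·R1.
R4 ← R4 + 3/2·R1.
R2 ← R2 / (7/5).
R3 ← R3 + 9/5·R2.
R4 ← R4 + 1/2·R2.
R3 ← R3 / (3443/630).
R1 ← R1 + 5/18·R3.
R2 ← R2 + 65/63·R3.
R4 ← R4 + 3443/1260·R3.
Row 4 reduces to 0 = -1/2, a contradiction. The system is inconsistent.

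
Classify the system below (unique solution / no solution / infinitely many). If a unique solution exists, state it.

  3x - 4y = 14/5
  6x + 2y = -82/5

Row-reduce the augmented matrix:
R1 ← R1 / (3).
R2 ← R2 − 6·R1.
R2 ← R2 / (10).
R1 ← R1 + 4/3·R2.
Reading off the reduced rows gives x = -2, y = -11/5.

x = -2, y = -11/5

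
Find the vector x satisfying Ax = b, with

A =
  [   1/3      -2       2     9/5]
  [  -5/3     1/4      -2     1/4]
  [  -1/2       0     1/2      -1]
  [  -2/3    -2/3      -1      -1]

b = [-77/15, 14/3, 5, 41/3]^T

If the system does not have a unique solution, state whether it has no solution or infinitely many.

Row-reduce the augmented matrix:
R1 ← R1 / (1/3).
R2 ← R2 + 5/3·R1.
R3 ← R3 + 1/2·R1.
R4 ← R4 + 2/3·R1.
R2 ← R2 / (-39/4).
R1 ← R1 + 6·R2.
R3 ← R3 + 3·R2.
R4 ← R4 + 14/3·R2.
R3 ← R3 / (27/26).
R1 ← R1 − 14/13·R3.
R2 ← R2 + 32/39·R3.
R4 ← R4 + 97/117·R3.
R4 ← R4 / (-3332/1215).
R1 ← R1 − 121/135·R4.
R2 ← R2 + 751/405·R4.
R3 ← R3 + 149/135·R4.
Reading off the reduced rows gives x_1 = -1, x_2 = -6, x_3 = -3, x_4 = -6.

x_1 = -1, x_2 = -6, x_3 = -3, x_4 = -6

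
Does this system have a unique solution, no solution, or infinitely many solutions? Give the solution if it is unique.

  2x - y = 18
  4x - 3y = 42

x = 6, y = -6

From equation 1: y = -18 + 2·x.
Substitute into equation 2 and solve: x = 6.
Then y = -6.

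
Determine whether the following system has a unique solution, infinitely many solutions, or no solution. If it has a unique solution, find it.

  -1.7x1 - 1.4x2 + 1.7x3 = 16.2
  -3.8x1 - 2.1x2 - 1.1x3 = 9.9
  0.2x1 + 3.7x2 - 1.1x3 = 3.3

x1 = -6, x2 = 3, x3 = 6

Row-reduce the augmented matrix:
R1 ← R1 / (-17/10).
R2 ← R2 + 19/5·R1.
R3 ← R3 − 1/5·R1.
R2 ← R2 / (35/34).
R1 ← R1 − 14/17·R2.
R3 ← R3 − 601/170·R2.
R3 ← R3 / (1991/125).
R1 ← R1 − 73/25·R3.
R2 ← R2 + 119/25·R3.
Reading off the reduced rows gives x1 = -6, x2 = 3, x3 = 6.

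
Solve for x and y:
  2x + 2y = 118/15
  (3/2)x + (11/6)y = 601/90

x = 8/5, y = 7/3

Row-reduce the augmented matrix:
R1 ← R1 / (2).
R2 ← R2 − 3/2·R1.
R2 ← R2 / (1/3).
R1 ← R1 − 1·R2.
Reading off the reduced rows gives x = 8/5, y = 7/3.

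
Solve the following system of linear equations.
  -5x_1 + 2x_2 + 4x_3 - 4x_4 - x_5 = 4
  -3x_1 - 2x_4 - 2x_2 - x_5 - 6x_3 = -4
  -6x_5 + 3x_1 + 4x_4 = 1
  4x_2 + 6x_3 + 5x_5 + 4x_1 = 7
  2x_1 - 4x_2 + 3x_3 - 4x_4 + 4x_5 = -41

x_1 = -3, x_2 = 5, x_3 = -1, x_4 = 4, x_5 = 1

Row-reduce the augmented matrix:
R1 ← R1 / (-5).
R2 ← R2 + 3·R1.
R3 ← R3 − 3·R1.
R4 ← R4 − 4·R1.
R5 ← R5 − 2·R1.
R2 ← R2 / (-16/5).
R1 ← R1 + 2/5·R2.
R3 ← R3 − 6/5·R2.
R4 ← R4 − 28/5·R2.
R5 ← R5 + 16/5·R2.
R3 ← R3 / (-3/4).
R1 ← R1 − 1/4·R3.
R2 ← R2 − 21/8·R3.
R4 ← R4 + 11/2·R3.
R5 ← R5 − 13·R3.
R4 ← R4 / (-46/3).
R1 ← R1 − 4/3·R4.
R2 ← R2 − 6·R4.
R3 ← R3 + 7/3·R4.
R5 ← R5 − 73/3·R4.
R5 ← R5 / (-1329/46).
R1 ← R1 − 60/23·R5.
R2 ← R2 + 127/46·R5.
R3 ← R3 − 43/46·R5.
R4 ← R4 + 159/46·R5.
Reading off the reduced rows gives x_1 = -3, x_2 = 5, x_3 = -1, x_4 = 4, x_5 = 1.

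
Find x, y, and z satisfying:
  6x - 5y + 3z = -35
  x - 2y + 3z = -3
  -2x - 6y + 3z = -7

x = -4, y = 4, z = 3

Row-reduce the augmented matrix:
R1 ← R1 / (6).
R2 ← R2 − 1·R1.
R3 ← R3 + 2·R1.
R2 ← R2 / (-7/6).
R1 ← R1 + 5/6·R2.
R3 ← R3 + 23/3·R2.
R3 ← R3 / (-87/7).
R1 ← R1 + 9/7·R3.
R2 ← R2 + 15/7·R3.
Reading off the reduced rows gives x = -4, y = 4, z = 3.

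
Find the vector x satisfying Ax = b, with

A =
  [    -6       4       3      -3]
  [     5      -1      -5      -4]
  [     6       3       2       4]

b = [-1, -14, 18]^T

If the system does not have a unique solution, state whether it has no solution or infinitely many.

infinitely many solutions

Row-reduce:
R1 ← R1 / (-6).
R2 ← R2 − 5·R1.
R3 ← R3 − 6·R1.
R2 ← R2 / (7/3).
R1 ← R1 + 2/3·R2.
R3 ← R3 − 7·R2.
R3 ← R3 / (25/2).
R1 ← R1 + 17/14·R3.
R2 ← R2 + 15/14·R3.
Rank is 3 with 4 unknowns, leaving x_4 free.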